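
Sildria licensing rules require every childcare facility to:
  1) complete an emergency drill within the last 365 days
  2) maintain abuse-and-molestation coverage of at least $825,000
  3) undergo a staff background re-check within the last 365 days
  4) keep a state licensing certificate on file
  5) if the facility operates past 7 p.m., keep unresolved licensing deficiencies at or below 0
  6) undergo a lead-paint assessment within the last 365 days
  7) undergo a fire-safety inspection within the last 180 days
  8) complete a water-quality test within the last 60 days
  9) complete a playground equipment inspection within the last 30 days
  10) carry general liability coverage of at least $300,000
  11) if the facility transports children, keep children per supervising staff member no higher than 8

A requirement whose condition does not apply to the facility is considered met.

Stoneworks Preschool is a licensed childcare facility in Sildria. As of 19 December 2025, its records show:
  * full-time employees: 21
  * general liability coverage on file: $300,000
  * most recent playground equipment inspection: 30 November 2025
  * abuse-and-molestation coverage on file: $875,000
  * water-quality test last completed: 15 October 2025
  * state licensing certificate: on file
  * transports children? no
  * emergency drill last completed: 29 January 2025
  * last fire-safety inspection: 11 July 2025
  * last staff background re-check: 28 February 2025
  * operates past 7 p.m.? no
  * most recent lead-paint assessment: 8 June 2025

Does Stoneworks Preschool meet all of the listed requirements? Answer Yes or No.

1. emergency drill 324 days ago vs limit 365 → met
2. abuse-and-molestation coverage $875,000 ≥ $825,000 → met
3. staff background re-check 294 days ago vs limit 365 → met
4. state licensing certificate present → met
5. condition 'operates past 7 p.m.' does not hold → requirement n/a → met
6. lead-paint assessment 194 days ago vs limit 365 → met
7. fire-safety inspection 161 days ago vs limit 180 → met
8. water-quality test 65 days ago vs limit 60 → not met
9. playground equipment inspection 19 days ago vs limit 30 → met
10. general liability coverage $300,000 ≥ $300,000 → met
11. condition 'transports children' does not hold → requirement n/a → met
Not met: 8

No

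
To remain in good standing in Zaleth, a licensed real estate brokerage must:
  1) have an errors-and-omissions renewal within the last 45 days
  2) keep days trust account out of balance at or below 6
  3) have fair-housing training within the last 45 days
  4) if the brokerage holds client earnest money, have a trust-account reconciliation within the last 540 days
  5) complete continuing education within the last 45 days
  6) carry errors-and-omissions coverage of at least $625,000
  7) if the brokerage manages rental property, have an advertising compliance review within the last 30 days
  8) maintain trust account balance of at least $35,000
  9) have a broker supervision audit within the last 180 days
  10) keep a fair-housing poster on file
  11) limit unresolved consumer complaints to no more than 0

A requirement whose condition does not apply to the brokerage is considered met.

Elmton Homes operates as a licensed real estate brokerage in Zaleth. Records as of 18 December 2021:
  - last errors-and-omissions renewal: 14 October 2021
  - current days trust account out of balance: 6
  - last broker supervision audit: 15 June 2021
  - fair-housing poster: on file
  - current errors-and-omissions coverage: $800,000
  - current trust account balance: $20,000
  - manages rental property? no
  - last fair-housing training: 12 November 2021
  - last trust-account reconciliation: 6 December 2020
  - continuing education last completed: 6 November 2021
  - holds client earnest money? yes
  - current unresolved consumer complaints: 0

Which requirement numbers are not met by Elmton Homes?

1, 8, 9

1. errors-and-omissions renewal 65 days ago vs limit 45 → not met
2. days trust account out of balance 6 ≤ 6 → met
3. fair-housing training 36 days ago vs limit 45 → met
4. condition 'holds client earnest money' holds; trust-account reconciliation 377 days ago vs limit 540 → met
5. continuing education 42 days ago vs limit 45 → met
6. errors-and-omissions coverage $800,000 ≥ $625,000 → met
7. condition 'manages rental property' does not hold → requirement n/a → met
8. trust account balance $20,000 < $35,000 → not met
9. broker supervision audit 186 days ago vs limit 180 → not met
10. fair-housing poster present → met
11. unresolved consumer complaints 0 ≤ 0 → met
Not met: 1, 8, 9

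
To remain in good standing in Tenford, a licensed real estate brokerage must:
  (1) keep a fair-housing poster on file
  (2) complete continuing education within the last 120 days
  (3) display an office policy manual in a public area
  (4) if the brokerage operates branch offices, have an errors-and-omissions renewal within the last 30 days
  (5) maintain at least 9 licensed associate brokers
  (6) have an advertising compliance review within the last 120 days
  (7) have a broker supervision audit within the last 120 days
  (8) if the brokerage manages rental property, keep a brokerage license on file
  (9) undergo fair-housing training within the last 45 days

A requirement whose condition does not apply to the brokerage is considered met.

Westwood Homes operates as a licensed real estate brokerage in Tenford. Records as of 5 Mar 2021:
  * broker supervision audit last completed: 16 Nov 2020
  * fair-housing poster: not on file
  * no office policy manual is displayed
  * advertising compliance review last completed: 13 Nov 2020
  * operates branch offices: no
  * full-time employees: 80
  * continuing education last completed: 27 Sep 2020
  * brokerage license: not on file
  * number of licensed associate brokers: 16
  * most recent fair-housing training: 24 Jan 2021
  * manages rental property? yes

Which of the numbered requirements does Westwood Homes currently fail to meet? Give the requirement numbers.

1. fair-housing poster absent → not met
2. continuing education 159 days ago vs limit 120 → not met
3. office policy manual absent → not met
4. condition 'operates branch offices' does not hold → requirement n/a → met
5. licensed associate brokers 16 ≥ 9 → met
6. advertising compliance review 112 days ago vs limit 120 → met
7. broker supervision audit 109 days ago vs limit 120 → met
8. condition 'manages rental property' holds; brokerage license absent → not met
9. fair-housing training 40 days ago vs limit 45 → met
Not met: 1, 2, 3, 8

1, 2, 3, 8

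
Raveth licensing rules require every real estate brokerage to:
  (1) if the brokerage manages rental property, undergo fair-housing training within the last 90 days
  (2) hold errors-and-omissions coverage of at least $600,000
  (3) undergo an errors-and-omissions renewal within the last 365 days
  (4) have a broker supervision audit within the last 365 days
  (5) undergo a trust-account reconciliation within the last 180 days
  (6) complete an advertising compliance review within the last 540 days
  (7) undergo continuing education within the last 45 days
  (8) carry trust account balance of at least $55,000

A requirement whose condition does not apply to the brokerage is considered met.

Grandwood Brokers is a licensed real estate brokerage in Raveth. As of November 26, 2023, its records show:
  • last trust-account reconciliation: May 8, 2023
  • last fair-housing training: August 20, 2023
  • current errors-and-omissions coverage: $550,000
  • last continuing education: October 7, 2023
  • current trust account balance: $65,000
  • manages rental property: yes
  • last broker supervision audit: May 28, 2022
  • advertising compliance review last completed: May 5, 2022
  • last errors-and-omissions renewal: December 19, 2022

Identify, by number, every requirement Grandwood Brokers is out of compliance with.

1, 2, 4, 5, 6, 7

1. condition 'manages rental property' holds; fair-housing training 98 days ago vs limit 90 → not met
2. errors-and-omissions coverage $550,000 < $600,000 → not met
3. errors-and-omissions renewal 342 days ago vs limit 365 → met
4. broker supervision audit 547 days ago vs limit 365 → not met
5. trust-account reconciliation 202 days ago vs limit 180 → not met
6. advertising compliance review 570 days ago vs limit 540 → not met
7. continuing education 50 days ago vs limit 45 → not met
8. trust account balance $65,000 ≥ $55,000 → met
Not met: 1, 2, 4, 5, 6, 7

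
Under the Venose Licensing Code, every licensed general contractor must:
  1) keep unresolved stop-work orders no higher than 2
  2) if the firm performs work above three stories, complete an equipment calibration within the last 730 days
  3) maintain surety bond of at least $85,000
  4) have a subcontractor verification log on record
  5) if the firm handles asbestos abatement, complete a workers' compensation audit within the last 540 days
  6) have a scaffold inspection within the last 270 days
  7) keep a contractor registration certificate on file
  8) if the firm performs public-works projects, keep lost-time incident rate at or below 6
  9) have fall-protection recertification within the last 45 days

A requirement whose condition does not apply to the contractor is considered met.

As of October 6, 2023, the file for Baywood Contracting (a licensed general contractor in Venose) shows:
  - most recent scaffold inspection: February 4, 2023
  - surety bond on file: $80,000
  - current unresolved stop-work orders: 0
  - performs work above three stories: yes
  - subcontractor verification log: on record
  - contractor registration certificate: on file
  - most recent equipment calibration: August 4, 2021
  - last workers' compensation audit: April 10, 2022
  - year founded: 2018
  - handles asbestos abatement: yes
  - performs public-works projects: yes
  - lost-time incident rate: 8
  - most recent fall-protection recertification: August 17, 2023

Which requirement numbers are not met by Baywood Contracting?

1. unresolved stop-work orders 0 ≤ 2 → met
2. condition 'performs work above three stories' holds; equipment calibration 793 days ago vs limit 730 → not met
3. surety bond $80,000 < $85,000 → not met
4. subcontractor verification log present → met
5. condition 'handles asbestos abatement' holds; workers' compensation audit 544 days ago vs limit 540 → not met
6. scaffold inspection 244 days ago vs limit 270 → met
7. contractor registration certificate present → met
8. condition 'performs public-works projects' holds; lost-time incident rate 8 > 6 → not met
9. fall-protection recertification 50 days ago vs limit 45 → not met
Not met: 2, 3, 5, 8, 9

2, 3, 5, 8, 9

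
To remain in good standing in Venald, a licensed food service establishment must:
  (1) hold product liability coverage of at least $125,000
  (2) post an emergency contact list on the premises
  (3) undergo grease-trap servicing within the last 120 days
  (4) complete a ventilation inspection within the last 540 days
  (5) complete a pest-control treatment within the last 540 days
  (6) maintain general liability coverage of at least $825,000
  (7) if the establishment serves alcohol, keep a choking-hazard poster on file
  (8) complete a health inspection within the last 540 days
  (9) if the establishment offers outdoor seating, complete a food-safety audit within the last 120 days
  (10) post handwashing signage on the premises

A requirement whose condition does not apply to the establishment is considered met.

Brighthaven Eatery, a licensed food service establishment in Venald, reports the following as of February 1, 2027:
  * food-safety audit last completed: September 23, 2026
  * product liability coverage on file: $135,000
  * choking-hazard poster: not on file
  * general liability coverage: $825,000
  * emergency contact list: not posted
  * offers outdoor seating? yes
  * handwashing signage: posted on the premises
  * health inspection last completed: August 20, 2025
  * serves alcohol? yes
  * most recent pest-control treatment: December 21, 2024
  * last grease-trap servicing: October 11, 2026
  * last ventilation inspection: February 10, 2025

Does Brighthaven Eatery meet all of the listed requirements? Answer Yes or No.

1. product liability coverage $135,000 ≥ $125,000 → met
2. emergency contact list absent → not met
3. grease-trap servicing 113 days ago vs limit 120 → met
4. ventilation inspection 721 days ago vs limit 540 → not met
5. pest-control treatment 772 days ago vs limit 540 → not met
6. general liability coverage $825,000 ≥ $825,000 → met
7. condition 'serves alcohol' holds; choking-hazard poster absent → not met
8. health inspection 530 days ago vs limit 540 → met
9. condition 'offers outdoor seating' holds; food-safety audit 131 days ago vs limit 120 → not met
10. handwashing signage present → met
Not met: 2, 4, 5, 7, 9

No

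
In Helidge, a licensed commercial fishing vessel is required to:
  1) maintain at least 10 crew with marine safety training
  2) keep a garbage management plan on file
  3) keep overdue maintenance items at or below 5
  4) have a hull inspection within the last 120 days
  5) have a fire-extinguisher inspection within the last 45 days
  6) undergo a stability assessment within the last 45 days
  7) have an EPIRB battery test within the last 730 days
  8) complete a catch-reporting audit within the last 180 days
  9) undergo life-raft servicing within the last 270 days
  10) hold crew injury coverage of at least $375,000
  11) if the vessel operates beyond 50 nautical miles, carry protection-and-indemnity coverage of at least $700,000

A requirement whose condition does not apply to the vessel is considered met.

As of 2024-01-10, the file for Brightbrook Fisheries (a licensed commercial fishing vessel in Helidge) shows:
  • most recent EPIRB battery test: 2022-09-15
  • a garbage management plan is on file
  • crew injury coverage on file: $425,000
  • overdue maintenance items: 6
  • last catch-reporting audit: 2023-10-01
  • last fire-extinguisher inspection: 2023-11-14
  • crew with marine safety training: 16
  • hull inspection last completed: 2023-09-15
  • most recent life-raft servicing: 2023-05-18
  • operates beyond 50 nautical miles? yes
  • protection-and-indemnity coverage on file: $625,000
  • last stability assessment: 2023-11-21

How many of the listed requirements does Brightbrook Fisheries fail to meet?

1. crew with marine safety training 16 ≥ 10 → met
2. garbage management plan present → met
3. overdue maintenance items 6 > 5 → not met
4. hull inspection 117 days ago vs limit 120 → met
5. fire-extinguisher inspection 57 days ago vs limit 45 → not met
6. stability assessment 50 days ago vs limit 45 → not met
7. EPIRB battery test 482 days ago vs limit 730 → met
8. catch-reporting audit 101 days ago vs limit 180 → met
9. life-raft servicing 237 days ago vs limit 270 → met
10. crew injury coverage $425,000 ≥ $375,000 → met
11. condition 'operates beyond 50 nautical miles' holds; protection-and-indemnity coverage $625,000 < $700,000 → not met
Not met: 4 of 11

4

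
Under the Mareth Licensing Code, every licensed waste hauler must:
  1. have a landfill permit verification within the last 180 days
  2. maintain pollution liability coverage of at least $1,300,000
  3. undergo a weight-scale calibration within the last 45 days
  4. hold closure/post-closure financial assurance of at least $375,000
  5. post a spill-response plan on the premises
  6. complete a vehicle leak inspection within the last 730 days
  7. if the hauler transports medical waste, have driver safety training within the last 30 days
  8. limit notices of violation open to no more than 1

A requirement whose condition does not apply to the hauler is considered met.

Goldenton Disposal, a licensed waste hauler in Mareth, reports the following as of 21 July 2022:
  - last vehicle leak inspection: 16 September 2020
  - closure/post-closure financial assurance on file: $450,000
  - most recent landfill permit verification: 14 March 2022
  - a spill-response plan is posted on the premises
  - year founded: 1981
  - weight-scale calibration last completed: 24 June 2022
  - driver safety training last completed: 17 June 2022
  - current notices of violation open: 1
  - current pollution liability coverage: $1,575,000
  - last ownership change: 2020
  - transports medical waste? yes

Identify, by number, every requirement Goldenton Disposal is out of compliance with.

1. landfill permit verification 129 days ago vs limit 180 → met
2. pollution liability coverage $1,575,000 ≥ $1,300,000 → met
3. weight-scale calibration 27 days ago vs limit 45 → met
4. closure/post-closure financial assurance $450,000 ≥ $375,000 → met
5. spill-response plan present → met
6. vehicle leak inspection 673 days ago vs limit 730 → met
7. condition 'transports medical waste' holds; driver safety training 34 days ago vs limit 30 → not met
8. notices of violation open 1 ≤ 1 → met
Not met: 7

7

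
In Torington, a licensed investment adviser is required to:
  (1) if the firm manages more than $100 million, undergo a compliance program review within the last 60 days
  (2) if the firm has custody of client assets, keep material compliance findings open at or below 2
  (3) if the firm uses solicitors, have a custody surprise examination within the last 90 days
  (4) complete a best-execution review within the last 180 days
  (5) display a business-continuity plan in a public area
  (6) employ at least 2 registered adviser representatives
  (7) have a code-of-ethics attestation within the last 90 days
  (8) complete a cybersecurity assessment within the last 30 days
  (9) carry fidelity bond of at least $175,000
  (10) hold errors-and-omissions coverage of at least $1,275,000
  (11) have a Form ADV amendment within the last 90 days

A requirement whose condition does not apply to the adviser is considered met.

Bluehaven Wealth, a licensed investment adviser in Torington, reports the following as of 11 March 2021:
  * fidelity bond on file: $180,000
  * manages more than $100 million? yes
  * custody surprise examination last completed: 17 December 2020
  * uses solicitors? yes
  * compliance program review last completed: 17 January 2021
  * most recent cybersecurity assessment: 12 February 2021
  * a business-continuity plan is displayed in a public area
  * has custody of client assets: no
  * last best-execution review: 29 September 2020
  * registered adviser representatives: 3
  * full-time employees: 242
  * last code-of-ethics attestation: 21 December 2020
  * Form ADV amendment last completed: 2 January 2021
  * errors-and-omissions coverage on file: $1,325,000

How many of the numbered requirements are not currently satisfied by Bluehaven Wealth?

0

1. condition 'manages more than $100 million' holds; compliance program review 53 days ago vs limit 60 → met
2. condition 'has custody of client assets' does not hold → requirement n/a → met
3. condition 'uses solicitors' holds; custody surprise examination 84 days ago vs limit 90 → met
4. best-execution review 163 days ago vs limit 180 → met
5. business-continuity plan present → met
6. registered adviser representatives 3 ≥ 2 → met
7. code-of-ethics attestation 80 days ago vs limit 90 → met
8. cybersecurity assessment 27 days ago vs limit 30 → met
9. fidelity bond $180,000 ≥ $175,000 → met
10. errors-and-omissions coverage $1,325,000 ≥ $1,275,000 → met
11. Form ADV amendment 68 days ago vs limit 90 → met
Not met: 0 of 11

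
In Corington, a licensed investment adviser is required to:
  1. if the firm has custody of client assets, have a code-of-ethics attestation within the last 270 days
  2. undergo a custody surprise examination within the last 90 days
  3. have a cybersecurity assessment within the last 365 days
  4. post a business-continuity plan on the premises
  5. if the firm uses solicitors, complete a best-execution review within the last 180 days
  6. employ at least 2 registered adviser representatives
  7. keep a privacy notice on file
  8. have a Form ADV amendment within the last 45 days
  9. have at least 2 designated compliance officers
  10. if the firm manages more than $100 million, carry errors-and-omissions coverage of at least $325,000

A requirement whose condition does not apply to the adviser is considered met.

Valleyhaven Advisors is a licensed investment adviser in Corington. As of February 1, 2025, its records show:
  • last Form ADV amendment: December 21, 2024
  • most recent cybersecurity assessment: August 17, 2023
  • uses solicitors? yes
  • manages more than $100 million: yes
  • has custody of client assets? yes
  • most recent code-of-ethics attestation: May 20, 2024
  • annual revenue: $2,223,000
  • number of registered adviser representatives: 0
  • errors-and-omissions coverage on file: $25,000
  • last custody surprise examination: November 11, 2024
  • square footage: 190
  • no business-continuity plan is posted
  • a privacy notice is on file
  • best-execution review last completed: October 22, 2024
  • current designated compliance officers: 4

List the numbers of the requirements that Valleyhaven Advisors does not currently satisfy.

3, 4, 6, 10

1. condition 'has custody of client assets' holds; code-of-ethics attestation 257 days ago vs limit 270 → met
2. custody surprise examination 82 days ago vs limit 90 → met
3. cybersecurity assessment 534 days ago vs limit 365 → not met
4. business-continuity plan absent → not met
5. condition 'uses solicitors' holds; best-execution review 102 days ago vs limit 180 → met
6. registered adviser representatives 0 < 2 → not met
7. privacy notice present → met
8. Form ADV amendment 42 days ago vs limit 45 → met
9. designated compliance officers 4 ≥ 2 → met
10. condition 'manages more than $100 million' holds; errors-and-omissions coverage $25,000 < $325,000 → not met
Not met: 3, 4, 6, 10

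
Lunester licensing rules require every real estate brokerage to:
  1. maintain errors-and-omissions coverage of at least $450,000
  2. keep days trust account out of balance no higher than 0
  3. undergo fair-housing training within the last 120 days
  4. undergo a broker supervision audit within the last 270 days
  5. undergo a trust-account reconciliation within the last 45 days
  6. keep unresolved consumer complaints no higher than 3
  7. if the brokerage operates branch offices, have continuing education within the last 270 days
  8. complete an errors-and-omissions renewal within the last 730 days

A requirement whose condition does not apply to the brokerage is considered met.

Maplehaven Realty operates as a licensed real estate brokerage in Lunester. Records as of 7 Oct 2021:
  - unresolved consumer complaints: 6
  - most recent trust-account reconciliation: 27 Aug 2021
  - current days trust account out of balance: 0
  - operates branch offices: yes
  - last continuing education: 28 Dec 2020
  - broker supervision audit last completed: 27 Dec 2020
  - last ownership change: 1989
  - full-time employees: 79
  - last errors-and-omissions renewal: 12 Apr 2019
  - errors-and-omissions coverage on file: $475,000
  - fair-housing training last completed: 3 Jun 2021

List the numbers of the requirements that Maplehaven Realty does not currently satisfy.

1. errors-and-omissions coverage $475,000 ≥ $450,000 → met
2. days trust account out of balance 0 ≤ 0 → met
3. fair-housing training 126 days ago vs limit 120 → not met
4. broker supervision audit 284 days ago vs limit 270 → not met
5. trust-account reconciliation 41 days ago vs limit 45 → met
6. unresolved consumer complaints 6 > 3 → not met
7. condition 'operates branch offices' holds; continuing education 283 days ago vs limit 270 → not met
8. errors-and-omissions renewal 909 days ago vs limit 730 → not met
Not met: 3, 4, 6, 7, 8

3, 4, 6, 7, 8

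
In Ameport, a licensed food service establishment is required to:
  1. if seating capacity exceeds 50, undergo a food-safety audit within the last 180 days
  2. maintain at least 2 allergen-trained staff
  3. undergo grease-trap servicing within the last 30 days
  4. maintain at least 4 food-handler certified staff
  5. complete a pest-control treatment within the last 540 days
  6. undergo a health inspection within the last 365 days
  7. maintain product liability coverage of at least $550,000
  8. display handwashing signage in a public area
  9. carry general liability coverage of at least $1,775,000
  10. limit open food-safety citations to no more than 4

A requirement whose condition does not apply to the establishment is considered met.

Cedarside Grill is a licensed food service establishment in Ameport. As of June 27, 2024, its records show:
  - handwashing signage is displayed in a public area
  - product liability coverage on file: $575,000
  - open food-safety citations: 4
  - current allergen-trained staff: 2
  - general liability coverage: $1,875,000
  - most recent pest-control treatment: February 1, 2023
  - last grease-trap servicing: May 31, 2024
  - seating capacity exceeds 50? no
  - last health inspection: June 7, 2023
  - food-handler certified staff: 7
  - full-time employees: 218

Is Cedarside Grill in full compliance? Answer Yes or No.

No

1. condition 'seating capacity exceeds 50' does not hold → requirement n/a → met
2. allergen-trained staff 2 ≥ 2 → met
3. grease-trap servicing 27 days ago vs limit 30 → met
4. food-handler certified staff 7 ≥ 4 → met
5. pest-control treatment 512 days ago vs limit 540 → met
6. health inspection 386 days ago vs limit 365 → not met
7. product liability coverage $575,000 ≥ $550,000 → met
8. handwashing signage present → met
9. general liability coverage $1,875,000 ≥ $1,775,000 → met
10. open food-safety citations 4 ≤ 4 → met
Not met: 6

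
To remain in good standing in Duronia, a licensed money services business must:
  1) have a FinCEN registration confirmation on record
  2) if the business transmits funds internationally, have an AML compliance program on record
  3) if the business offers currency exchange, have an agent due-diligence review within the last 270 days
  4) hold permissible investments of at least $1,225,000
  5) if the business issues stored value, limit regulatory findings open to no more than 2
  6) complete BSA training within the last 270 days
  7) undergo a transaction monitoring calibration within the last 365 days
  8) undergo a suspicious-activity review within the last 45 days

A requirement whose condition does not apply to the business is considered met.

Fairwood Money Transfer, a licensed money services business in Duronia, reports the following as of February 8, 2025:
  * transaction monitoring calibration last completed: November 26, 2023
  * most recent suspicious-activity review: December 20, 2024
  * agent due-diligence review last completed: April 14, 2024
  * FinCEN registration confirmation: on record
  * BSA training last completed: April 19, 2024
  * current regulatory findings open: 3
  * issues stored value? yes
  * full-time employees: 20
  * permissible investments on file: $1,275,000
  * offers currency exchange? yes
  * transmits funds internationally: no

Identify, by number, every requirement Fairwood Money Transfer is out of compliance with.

3, 5, 6, 7, 8

1. FinCEN registration confirmation present → met
2. condition 'transmits funds internationally' does not hold → requirement n/a → met
3. condition 'offers currency exchange' holds; agent due-diligence review 300 days ago vs limit 270 → not met
4. permissible investments $1,275,000 ≥ $1,225,000 → met
5. condition 'issues stored value' holds; regulatory findings open 3 > 2 → not met
6. BSA training 295 days ago vs limit 270 → not met
7. transaction monitoring calibration 440 days ago vs limit 365 → not met
8. suspicious-activity review 50 days ago vs limit 45 → not met
Not met: 3, 5, 6, 7, 8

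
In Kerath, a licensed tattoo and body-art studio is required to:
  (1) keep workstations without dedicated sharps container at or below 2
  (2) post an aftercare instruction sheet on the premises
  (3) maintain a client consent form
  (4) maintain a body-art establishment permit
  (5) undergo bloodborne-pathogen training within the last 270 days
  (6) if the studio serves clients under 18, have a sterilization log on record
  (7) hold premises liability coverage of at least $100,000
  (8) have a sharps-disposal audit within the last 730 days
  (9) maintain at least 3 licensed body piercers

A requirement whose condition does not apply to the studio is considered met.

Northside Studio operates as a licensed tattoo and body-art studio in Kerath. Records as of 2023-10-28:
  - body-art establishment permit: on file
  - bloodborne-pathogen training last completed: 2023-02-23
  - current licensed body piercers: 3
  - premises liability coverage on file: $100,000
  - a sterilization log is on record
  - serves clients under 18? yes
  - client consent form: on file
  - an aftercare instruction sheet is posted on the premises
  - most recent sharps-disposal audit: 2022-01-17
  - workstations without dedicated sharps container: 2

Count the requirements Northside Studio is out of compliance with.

0

1. workstations without dedicated sharps container 2 ≤ 2 → met
2. aftercare instruction sheet present → met
3. client consent form present → met
4. body-art establishment permit present → met
5. bloodborne-pathogen training 247 days ago vs limit 270 → met
6. condition 'serves clients under 18' holds; sterilization log present → met
7. premises liability coverage $100,000 ≥ $100,000 → met
8. sharps-disposal audit 649 days ago vs limit 730 → met
9. licensed body piercers 3 ≥ 3 → met
Not met: 0 of 9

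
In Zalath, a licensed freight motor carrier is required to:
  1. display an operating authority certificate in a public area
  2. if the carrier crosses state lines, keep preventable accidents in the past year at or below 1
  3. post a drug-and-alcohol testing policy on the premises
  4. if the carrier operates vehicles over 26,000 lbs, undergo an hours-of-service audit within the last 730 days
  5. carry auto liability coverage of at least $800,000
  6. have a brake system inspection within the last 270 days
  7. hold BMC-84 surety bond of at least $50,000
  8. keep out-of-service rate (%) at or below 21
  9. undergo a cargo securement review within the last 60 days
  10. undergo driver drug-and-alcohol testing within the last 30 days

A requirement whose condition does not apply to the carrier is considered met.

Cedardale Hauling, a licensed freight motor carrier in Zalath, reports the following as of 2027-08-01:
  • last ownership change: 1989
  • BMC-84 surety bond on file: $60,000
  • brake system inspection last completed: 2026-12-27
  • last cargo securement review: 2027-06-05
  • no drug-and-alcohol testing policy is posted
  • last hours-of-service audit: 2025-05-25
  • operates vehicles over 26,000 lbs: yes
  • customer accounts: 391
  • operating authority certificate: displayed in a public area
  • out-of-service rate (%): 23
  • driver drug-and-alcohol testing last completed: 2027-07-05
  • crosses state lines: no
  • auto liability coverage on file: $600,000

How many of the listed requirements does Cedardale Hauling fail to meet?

1. operating authority certificate present → met
2. condition 'crosses state lines' does not hold → requirement n/a → met
3. drug-and-alcohol testing policy absent → not met
4. condition 'operates vehicles over 26,000 lbs' holds; hours-of-service audit 798 days ago vs limit 730 → not met
5. auto liability coverage $600,000 < $800,000 → not met
6. brake system inspection 217 days ago vs limit 270 → met
7. BMC-84 surety bond $60,000 ≥ $50,000 → met
8. out-of-service rate (%) 23 > 21 → not met
9. cargo securement review 57 days ago vs limit 60 → met
10. driver drug-and-alcohol testing 27 days ago vs limit 30 → met
Not met: 4 of 10

4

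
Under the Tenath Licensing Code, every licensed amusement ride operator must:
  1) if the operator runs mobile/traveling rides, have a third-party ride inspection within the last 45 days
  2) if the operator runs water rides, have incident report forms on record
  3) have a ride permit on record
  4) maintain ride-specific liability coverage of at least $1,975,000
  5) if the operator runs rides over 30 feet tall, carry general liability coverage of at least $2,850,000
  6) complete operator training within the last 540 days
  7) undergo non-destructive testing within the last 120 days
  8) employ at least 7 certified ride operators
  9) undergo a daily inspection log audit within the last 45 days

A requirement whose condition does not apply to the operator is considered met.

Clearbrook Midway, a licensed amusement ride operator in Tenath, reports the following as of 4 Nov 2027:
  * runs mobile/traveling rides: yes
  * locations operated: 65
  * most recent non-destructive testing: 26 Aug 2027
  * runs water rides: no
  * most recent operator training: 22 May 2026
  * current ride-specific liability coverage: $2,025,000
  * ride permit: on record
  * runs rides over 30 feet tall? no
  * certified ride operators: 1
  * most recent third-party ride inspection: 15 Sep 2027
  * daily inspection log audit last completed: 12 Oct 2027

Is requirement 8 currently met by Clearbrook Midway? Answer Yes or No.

8. certified ride operators 1 < 7 → not met

No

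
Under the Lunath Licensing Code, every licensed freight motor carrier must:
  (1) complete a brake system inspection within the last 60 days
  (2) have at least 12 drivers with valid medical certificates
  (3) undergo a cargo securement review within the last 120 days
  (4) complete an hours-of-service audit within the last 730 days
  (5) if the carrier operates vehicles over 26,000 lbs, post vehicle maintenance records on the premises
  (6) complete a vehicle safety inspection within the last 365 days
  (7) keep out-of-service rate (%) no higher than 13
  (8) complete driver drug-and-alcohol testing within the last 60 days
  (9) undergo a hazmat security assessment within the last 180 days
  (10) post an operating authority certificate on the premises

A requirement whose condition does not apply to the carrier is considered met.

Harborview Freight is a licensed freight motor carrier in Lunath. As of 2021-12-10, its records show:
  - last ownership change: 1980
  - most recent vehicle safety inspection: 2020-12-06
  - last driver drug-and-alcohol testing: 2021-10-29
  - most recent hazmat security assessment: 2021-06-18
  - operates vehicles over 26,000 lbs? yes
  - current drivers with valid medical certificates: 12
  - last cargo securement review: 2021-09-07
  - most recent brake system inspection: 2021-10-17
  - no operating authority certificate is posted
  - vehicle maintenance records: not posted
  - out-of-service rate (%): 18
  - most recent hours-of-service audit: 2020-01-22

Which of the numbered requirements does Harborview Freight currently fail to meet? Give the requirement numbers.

5, 6, 7, 10

1. brake system inspection 54 days ago vs limit 60 → met
2. drivers with valid medical certificates 12 ≥ 12 → met
3. cargo securement review 94 days ago vs limit 120 → met
4. hours-of-service audit 688 days ago vs limit 730 → met
5. condition 'operates vehicles over 26,000 lbs' holds; vehicle maintenance records absent → not met
6. vehicle safety inspection 369 days ago vs limit 365 → not met
7. out-of-service rate (%) 18 > 13 → not met
8. driver drug-and-alcohol testing 42 days ago vs limit 60 → met
9. hazmat security assessment 175 days ago vs limit 180 → met
10. operating authority certificate absent → not met
Not met: 5, 6, 7, 10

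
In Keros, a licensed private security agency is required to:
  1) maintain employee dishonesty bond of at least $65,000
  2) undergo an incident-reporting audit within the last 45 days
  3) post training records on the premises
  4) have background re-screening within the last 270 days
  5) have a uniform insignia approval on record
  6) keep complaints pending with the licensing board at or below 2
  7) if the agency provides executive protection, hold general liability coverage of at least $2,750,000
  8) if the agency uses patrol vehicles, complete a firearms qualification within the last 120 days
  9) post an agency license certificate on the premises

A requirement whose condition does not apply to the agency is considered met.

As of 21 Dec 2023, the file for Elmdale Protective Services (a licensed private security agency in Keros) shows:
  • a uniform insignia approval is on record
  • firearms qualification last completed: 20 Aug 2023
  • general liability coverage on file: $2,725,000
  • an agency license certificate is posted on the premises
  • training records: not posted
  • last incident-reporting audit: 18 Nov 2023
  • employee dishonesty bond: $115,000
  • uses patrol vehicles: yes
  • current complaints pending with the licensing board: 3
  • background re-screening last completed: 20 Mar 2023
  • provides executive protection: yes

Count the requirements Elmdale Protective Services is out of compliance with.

1. employee dishonesty bond $115,000 ≥ $65,000 → met
2. incident-reporting audit 33 days ago vs limit 45 → met
3. training records absent → not met
4. background re-screening 276 days ago vs limit 270 → not met
5. uniform insignia approval present → met
6. complaints pending with the licensing board 3 > 2 → not met
7. condition 'provides executive protection' holds; general liability coverage $2,725,000 < $2,750,000 → not met
8. condition 'uses patrol vehicles' holds; firearms qualification 123 days ago vs limit 120 → not met
9. agency license certificate present → met
Not met: 5 of 9

5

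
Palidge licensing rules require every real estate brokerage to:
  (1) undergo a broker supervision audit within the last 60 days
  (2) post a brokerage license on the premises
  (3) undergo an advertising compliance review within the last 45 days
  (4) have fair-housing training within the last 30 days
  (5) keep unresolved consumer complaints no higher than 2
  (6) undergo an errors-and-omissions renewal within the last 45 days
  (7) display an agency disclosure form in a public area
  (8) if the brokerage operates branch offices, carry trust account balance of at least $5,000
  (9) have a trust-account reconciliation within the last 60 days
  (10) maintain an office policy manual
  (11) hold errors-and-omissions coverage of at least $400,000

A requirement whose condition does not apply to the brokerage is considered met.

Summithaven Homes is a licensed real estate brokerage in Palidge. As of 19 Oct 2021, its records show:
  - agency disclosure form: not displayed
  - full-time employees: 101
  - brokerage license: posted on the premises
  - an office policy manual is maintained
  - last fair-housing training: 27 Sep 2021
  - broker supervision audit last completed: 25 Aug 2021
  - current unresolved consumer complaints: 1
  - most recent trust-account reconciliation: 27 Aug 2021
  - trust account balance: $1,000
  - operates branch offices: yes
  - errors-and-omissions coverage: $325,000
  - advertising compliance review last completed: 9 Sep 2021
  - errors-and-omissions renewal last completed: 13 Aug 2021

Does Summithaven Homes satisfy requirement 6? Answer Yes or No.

No

6. errors-and-omissions renewal 67 days ago vs limit 45 → not met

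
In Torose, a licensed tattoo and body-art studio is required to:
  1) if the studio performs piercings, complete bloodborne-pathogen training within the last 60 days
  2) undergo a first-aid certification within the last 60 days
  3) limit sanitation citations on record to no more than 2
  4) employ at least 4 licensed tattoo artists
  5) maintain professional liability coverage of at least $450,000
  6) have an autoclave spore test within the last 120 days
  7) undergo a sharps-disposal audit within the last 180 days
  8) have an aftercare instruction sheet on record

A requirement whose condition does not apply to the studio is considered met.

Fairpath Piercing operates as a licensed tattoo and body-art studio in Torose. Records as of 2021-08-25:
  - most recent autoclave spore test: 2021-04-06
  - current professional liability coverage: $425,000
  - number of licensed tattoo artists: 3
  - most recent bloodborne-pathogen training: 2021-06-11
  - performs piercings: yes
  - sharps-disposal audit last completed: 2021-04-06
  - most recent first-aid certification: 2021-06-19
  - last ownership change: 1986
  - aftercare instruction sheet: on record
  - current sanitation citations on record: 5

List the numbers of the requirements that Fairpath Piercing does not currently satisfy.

1. condition 'performs piercings' holds; bloodborne-pathogen training 75 days ago vs limit 60 → not met
2. first-aid certification 67 days ago vs limit 60 → not met
3. sanitation citations on record 5 > 2 → not met
4. licensed tattoo artists 3 < 4 → not met
5. professional liability coverage $425,000 < $450,000 → not met
6. autoclave spore test 141 days ago vs limit 120 → not met
7. sharps-disposal audit 141 days ago vs limit 180 → met
8. aftercare instruction sheet present → met
Not met: 1, 2, 3, 4, 5, 6

1, 2, 3, 4, 5, 6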